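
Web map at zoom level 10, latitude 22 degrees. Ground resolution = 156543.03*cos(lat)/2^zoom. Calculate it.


res = 156543.03 * cos(22) / 2^10 = 156543.03 * 0.92718385 / 1024 = 141.74 m/pixel

141.74 m/pixel


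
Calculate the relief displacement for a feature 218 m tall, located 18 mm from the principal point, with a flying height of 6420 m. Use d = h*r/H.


d = h * r / H = 218 * 18 / 6420 = 0.61 mm

0.61 mm


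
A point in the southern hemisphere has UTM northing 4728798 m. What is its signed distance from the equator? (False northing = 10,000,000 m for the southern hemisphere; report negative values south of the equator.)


For southern: actual = 4728798 - 10000000 = -5271202 m

-5271202 m


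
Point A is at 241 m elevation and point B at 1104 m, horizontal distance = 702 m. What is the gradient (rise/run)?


gradient = (1104 - 241) / 702 = 863 / 702 = 1.2293

1.2293


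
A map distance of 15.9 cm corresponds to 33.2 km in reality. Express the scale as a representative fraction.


ground = 33.2 km = 3320000 cm; RF denominator = ground / map = 3320000 / 15.9 ≈ 208805; RF = 1:208805

1:208805


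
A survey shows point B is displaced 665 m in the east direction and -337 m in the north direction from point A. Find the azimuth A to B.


az = atan2(665, -337) = 116.9 deg
adjusted to 0-360: 116.9 degrees

116.9 degrees


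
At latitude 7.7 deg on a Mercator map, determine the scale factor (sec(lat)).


SF = 1 / cos(7.7) = 1 / 0.990983 = 1.009

1.009


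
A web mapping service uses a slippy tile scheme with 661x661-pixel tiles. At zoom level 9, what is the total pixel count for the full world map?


tiles per axis = 2^9 = 512
total tiles = 512^2 = 262144
pixels per axis = 512 * 661 = 338432
total pixels = 338432^2 = 114536218624

114536218624 pixels


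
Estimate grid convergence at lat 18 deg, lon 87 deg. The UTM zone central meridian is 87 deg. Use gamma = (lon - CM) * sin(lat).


gamma = (87 - 87) * sin(18) = 0 * 0.309017 = 0.0 degrees

0.0 degrees


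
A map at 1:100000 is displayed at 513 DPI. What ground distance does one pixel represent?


pixel_cm = 2.54 / 513 ≈ 0.004951 cm
ground = pixel_cm * 100000 / 100 = 2.54 * 100000 / (513 * 100) = 254000 / 51300 ≈ 4.95 m

4.95 m


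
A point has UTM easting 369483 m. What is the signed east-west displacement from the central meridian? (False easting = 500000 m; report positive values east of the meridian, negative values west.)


displacement = 369483 - 500000 = -130517 m

-130517 m


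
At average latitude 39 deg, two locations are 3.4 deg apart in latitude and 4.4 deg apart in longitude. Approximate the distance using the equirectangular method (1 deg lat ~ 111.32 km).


dlat_km = 3.4 * 111.32 = 378.488
dlon_km = 4.4 * 111.32 * cos(39) ≈ 380.652
dist = sqrt(378.488^2 + 380.652^2) ≈ 536.8 km

536.8 km


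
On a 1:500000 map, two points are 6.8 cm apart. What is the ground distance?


ground = 6.8 cm * 500000 / 100 = 34000.0 m = 34.0 km

34.0 km


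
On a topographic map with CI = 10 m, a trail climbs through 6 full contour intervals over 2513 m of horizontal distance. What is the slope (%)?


elevation change = 6 * 10 = 60 m
slope = 60 / 2513 * 100 = 2.4%

2.4%


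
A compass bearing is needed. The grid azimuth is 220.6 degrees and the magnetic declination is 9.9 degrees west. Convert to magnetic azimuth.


magnetic azimuth = grid azimuth - declination (east +ve)
mag_az = 220.6 - -9.9 = 230.5 degrees

230.5 degrees


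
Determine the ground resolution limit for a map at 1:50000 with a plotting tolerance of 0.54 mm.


ground = 0.54 mm * 50000 / 1000 = 27.0 m

27.0 m


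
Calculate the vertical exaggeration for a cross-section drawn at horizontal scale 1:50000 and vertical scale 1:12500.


VE = horizontal_scale / vertical_scale = 50000 / 12500 = 4.0

4.0x


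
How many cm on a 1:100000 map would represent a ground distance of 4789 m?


map_cm = 4789 * 100 / 100000 = 4.789 cm ≈ 4.79 cm

4.79 cm


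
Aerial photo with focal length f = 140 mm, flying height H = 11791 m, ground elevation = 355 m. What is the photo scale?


scale = f / (H - h) = 140 mm / 11436 m = 140 / 11436000 = 1:81686

1:81686


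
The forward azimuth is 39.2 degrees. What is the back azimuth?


back azimuth = (39.2 + 180) mod 360 = 219.2 degrees

219.2 degrees


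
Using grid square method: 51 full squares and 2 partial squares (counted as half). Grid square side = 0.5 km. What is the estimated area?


effective squares = 51 + 2 * 0.5 = 52.0
area = 52.0 * 0.25 = 13.0 km^2

13.0 km^2


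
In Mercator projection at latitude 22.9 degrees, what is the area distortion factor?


area_distortion = 1/cos^2(22.9) = 1.178

1.178


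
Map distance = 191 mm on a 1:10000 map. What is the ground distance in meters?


ground = 191 mm * 10000 / 1000 = 1910.0 m

1910.0 m


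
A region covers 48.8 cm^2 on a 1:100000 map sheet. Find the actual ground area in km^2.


ground_area = 48.8 * (100000/100)^2 = 48800000.0 m^2 = 48.8 km^2

48.8 km^2


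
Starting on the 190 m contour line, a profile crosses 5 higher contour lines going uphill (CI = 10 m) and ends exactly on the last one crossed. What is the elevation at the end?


elevation = 190 + 5 * 10 = 240 m

240 m


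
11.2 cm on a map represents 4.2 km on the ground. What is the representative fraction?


ground = 4.2 km = 420000 cm; RF denominator = ground / map = 420000 / 11.2 = 37500; RF = 1:37500

1:37500


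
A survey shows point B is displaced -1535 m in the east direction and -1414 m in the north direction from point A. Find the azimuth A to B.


az = atan2(-1535, -1414) = -132.7 deg
adjusted to 0-360: 227.3 degrees

227.3 degrees


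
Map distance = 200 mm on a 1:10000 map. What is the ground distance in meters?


ground = 200 mm * 10000 / 1000 = 2000.0 m

2000.0 m


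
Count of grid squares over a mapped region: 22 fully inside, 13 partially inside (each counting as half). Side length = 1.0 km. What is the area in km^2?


effective squares = 22 + 13 * 0.5 = 28.5
area = 28.5 * 1.0 = 28.5 km^2

28.5 km^2


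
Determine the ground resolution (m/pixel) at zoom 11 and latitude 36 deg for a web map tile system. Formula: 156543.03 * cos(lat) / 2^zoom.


res = 156543.03 * cos(36) / 2^11 = 156543.03 * 0.80901699 / 2048 = 61.84 m/pixel

61.84 m/pixel


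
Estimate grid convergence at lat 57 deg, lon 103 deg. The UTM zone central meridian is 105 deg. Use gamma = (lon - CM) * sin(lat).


gamma = (103 - 105) * sin(57) = -2 * 0.838671 = -1.677 degrees

-1.677 degrees


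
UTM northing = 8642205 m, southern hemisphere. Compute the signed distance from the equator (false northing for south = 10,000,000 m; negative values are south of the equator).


For southern: actual = 8642205 - 10000000 = -1357795 m

-1357795 m


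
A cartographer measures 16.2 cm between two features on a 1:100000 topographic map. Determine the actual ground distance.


ground = 16.2 cm * 100000 / 100 = 16200.0 m = 16.2 km

16.2 km


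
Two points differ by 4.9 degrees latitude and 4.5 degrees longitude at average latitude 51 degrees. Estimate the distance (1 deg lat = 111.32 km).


dlat_km = 4.9 * 111.32 = 545.468
dlon_km = 4.5 * 111.32 * cos(51) ≈ 315.252
dist = sqrt(545.468^2 + 315.252^2) ≈ 630.0 km

630.0 km


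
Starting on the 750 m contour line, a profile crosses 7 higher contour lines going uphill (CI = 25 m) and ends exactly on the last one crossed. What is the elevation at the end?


elevation = 750 + 7 * 25 = 925 m

925 m


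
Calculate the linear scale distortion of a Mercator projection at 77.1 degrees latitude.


SF = 1 / cos(77.1) = 1 / 0.22325 = 4.479

4.479


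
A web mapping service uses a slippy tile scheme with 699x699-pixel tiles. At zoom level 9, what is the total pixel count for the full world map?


tiles per axis = 2^9 = 512
total tiles = 512^2 = 262144
pixels per axis = 512 * 699 = 357888
total pixels = 357888^2 = 128083820544

128083820544 pixels


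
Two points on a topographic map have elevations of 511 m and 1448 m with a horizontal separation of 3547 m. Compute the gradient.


gradient = (1448 - 511) / 3547 = 937 / 3547 = 0.2642

0.2642


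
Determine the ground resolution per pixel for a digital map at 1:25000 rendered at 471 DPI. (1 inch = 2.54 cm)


pixel_cm = 2.54 / 471 ≈ 0.005393 cm
ground = pixel_cm * 25000 / 100 = 2.54 * 25000 / (471 * 100) = 63500 / 47100 ≈ 1.35 m

1.35 m


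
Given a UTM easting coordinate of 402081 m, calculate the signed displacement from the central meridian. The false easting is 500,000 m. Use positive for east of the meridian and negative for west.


displacement = 402081 - 500000 = -97919 m

-97919 m


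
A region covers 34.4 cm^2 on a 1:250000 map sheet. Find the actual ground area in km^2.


ground_area = 34.4 * (250000/100)^2 = 215000000.0 m^2 = 215.0 km^2

215.0 km^2


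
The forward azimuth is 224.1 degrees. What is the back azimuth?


back azimuth = (224.1 + 180) mod 360 = 44.1 degrees

44.1 degrees


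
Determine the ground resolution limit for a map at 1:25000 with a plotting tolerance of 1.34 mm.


ground = 1.34 mm * 25000 / 1000 = 33.5 m

33.5 m


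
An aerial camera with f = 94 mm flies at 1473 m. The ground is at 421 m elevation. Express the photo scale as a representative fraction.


scale = f / (H - h) = 94 mm / 1052 m = 94 / 1052000 = 1:11191

1:11191


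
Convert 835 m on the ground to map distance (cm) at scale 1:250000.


map_cm = 835 * 100 / 250000 = 0.334 cm ≈ 0.33 cm

0.33 cm


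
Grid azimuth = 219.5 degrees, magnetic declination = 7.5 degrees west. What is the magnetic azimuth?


magnetic azimuth = grid azimuth - declination (east +ve)
mag_az = 219.5 - -7.5 = 227.0 degrees

227.0 degrees


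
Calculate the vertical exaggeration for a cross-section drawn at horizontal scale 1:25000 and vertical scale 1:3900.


VE = horizontal_scale / vertical_scale = 25000 / 3900 ≈ 6.4

6.4x


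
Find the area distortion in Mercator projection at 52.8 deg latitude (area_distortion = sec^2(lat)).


area_distortion = 1/cos^2(52.8) = 2.736

2.736


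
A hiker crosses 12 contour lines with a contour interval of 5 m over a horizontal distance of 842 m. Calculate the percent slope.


elevation change = 12 * 5 = 60 m
slope = 60 / 842 * 100 = 7.1%

7.1%


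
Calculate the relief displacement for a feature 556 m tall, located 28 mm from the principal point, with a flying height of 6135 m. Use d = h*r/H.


d = h * r / H = 556 * 28 / 6135 = 2.54 mm

2.54 mm


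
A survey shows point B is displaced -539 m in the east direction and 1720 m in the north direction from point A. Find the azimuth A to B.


az = atan2(-539, 1720) = -17.4 deg
adjusted to 0-360: 342.6 degrees

342.6 degrees


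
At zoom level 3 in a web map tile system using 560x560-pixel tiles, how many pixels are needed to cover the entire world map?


tiles per axis = 2^3 = 8
total tiles = 8^2 = 64
pixels per axis = 8 * 560 = 4480
total pixels = 4480^2 = 20070400

20070400 pixels


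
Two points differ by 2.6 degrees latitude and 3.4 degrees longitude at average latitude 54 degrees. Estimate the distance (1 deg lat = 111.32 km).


dlat_km = 2.6 * 111.32 = 289.432
dlon_km = 3.4 * 111.32 * cos(54) ≈ 222.47
dist = sqrt(289.432^2 + 222.47^2) ≈ 365.1 km

365.1 km


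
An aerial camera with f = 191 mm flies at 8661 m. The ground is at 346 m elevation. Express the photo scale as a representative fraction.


scale = f / (H - h) = 191 mm / 8315 m = 191 / 8315000 = 1:43534

1:43534


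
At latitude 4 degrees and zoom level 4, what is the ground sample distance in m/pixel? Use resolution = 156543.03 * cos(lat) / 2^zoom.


res = 156543.03 * cos(4) / 2^4 = 156543.03 * 0.99756405 / 16 = 9760.11 m/pixel

9760.11 m/pixel


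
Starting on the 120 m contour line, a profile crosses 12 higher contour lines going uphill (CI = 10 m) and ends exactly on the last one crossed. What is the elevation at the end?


elevation = 120 + 12 * 10 = 240 m

240 m


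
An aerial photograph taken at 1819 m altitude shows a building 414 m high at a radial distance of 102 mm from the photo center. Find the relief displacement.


d = h * r / H = 414 * 102 / 1819 = 23.21 mm

23.21 mm


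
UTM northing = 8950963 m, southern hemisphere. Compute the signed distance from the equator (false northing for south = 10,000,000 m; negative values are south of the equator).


For southern: actual = 8950963 - 10000000 = -1049037 m

-1049037 m


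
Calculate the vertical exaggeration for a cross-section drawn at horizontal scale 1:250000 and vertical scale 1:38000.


VE = horizontal_scale / vertical_scale = 250000 / 38000 ≈ 6.6

6.6x


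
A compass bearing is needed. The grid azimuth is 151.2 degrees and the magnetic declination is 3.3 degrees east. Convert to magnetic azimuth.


magnetic azimuth = grid azimuth - declination (east +ve)
mag_az = 151.2 - 3.3 = 147.9 degrees

147.9 degrees


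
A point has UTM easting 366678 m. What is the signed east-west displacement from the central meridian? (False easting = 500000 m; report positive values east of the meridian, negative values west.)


displacement = 366678 - 500000 = -133322 m

-133322 m


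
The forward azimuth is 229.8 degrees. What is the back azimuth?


back azimuth = (229.8 + 180) mod 360 = 49.8 degrees

49.8 degrees


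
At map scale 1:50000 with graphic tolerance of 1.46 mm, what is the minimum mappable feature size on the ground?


ground = 1.46 mm * 50000 / 1000 = 73.0 m

73.0 m


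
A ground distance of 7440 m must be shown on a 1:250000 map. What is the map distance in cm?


map_cm = 7440 * 100 / 250000 = 2.976 cm ≈ 2.98 cm

2.98 cm


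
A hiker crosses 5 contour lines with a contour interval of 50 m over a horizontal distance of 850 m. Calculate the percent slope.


elevation change = 5 * 50 = 250 m
slope = 250 / 850 * 100 = 29.4%

29.4%


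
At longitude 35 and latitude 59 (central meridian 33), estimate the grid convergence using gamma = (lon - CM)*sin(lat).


gamma = (35 - 33) * sin(59) = 2 * 0.857167 = 1.714 degrees

1.714 degrees


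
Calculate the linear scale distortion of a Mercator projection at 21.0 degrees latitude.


SF = 1 / cos(21.0) = 1 / 0.93358 = 1.071

1.071


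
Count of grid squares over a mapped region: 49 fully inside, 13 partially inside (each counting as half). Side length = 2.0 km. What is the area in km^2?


effective squares = 49 + 13 * 0.5 = 55.5
area = 55.5 * 4.0 = 222.0 km^2

222.0 km^2


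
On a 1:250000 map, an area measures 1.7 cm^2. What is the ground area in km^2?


ground_area = 1.7 * (250000/100)^2 = 10625000.0 m^2 = 10.625 km^2

10.625 km^2


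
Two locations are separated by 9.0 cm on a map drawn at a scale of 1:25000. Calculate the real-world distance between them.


ground = 9.0 cm * 25000 / 100 = 2250.0 m = 2.25 km

2.25 km


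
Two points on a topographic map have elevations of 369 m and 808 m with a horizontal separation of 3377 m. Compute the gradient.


gradient = (808 - 369) / 3377 = 439 / 3377 = 0.13

0.13


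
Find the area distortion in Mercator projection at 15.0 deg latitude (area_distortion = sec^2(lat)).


area_distortion = 1/cos^2(15.0) = 1.072

1.072


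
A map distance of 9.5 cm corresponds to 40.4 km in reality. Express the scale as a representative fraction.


ground = 40.4 km = 4040000 cm; RF denominator = ground / map = 4040000 / 9.5 ≈ 425263; RF = 1:425263

1:425263


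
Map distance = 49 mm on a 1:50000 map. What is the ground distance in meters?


ground = 49 mm * 50000 / 1000 = 2450.0 m

2450.0 m


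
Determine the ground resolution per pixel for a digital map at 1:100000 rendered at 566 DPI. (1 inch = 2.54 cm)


pixel_cm = 2.54 / 566 ≈ 0.004488 cm
ground = pixel_cm * 100000 / 100 = 2.54 * 100000 / (566 * 100) = 254000 / 56600 ≈ 4.49 m

4.49 m


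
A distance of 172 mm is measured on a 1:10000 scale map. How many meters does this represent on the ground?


ground = 172 mm * 10000 / 1000 = 1720.0 m

1720.0 m


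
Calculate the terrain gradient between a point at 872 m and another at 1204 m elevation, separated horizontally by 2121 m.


gradient = (1204 - 872) / 2121 = 332 / 2121 = 0.1565

0.1565


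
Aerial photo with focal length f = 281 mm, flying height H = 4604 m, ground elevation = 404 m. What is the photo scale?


scale = f / (H - h) = 281 mm / 4200 m = 281 / 4200000 = 1:14947

1:14947


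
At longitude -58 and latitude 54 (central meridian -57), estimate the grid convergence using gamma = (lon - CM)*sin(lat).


gamma = (-58 - -57) * sin(54) = -1 * 0.809017 = -0.809 degrees

-0.809 degrees


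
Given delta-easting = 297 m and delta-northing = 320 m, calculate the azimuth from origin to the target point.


az = atan2(297, 320) = 42.9 deg
adjusted to 0-360: 42.9 degrees

42.9 degrees


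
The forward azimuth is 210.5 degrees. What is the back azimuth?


back azimuth = (210.5 + 180) mod 360 = 30.5 degrees

30.5 degrees


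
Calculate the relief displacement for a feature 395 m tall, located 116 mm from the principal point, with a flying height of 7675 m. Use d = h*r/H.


d = h * r / H = 395 * 116 / 7675 = 5.97 mm

5.97 mm


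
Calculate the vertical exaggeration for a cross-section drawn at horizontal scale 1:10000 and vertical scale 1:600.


VE = horizontal_scale / vertical_scale = 10000 / 600 ≈ 16.7

16.7x


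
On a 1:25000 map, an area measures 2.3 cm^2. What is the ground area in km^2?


ground_area = 2.3 * (25000/100)^2 = 143750.0 m^2 = 0.14375 km^2 ≈ 0.144 km^2

0.144 km^2


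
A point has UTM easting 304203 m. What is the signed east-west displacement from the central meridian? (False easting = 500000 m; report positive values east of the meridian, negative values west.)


displacement = 304203 - 500000 = -195797 m

-195797 m


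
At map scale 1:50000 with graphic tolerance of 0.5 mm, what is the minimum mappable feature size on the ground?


ground = 0.5 mm * 50000 / 1000 = 25.0 m

25.0 m


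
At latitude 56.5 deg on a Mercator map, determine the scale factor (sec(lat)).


SF = 1 / cos(56.5) = 1 / 0.551937 = 1.812

1.812


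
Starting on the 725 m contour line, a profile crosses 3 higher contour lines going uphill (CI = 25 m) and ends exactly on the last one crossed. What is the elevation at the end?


elevation = 725 + 3 * 25 = 800 m

800 m


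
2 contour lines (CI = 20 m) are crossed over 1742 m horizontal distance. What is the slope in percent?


elevation change = 2 * 20 = 40 m
slope = 40 / 1742 * 100 = 2.3%

2.3%


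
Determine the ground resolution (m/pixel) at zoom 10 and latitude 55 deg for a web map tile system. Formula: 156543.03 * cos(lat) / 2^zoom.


res = 156543.03 * cos(55) / 2^10 = 156543.03 * 0.57357644 / 1024 = 87.68 m/pixel

87.68 m/pixel


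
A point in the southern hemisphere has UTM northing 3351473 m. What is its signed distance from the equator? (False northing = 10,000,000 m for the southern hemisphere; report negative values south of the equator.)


For southern: actual = 3351473 - 10000000 = -6648527 m

-6648527 m


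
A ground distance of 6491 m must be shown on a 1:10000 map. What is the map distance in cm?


map_cm = 6491 * 100 / 10000 = 64.91 cm

64.91 cm


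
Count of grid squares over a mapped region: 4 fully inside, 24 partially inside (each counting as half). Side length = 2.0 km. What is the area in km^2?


effective squares = 4 + 24 * 0.5 = 16.0
area = 16.0 * 4.0 = 64.0 km^2

64.0 km^2


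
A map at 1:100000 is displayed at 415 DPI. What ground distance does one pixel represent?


pixel_cm = 2.54 / 415 ≈ 0.00612 cm
ground = pixel_cm * 100000 / 100 = 2.54 * 100000 / (415 * 100) = 254000 / 41500 ≈ 6.12 m

6.12 m


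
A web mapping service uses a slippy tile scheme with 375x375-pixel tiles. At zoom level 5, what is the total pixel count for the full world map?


tiles per axis = 2^5 = 32
total tiles = 32^2 = 1024
pixels per axis = 32 * 375 = 12000
total pixels = 12000^2 = 144000000

144000000 pixels


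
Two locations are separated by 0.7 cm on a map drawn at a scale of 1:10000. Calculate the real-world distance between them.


ground = 0.7 cm * 10000 / 100 = 70.0 m

70.0 m


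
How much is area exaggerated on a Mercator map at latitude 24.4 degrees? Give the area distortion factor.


area_distortion = 1/cos^2(24.4) = 1.206

1.206


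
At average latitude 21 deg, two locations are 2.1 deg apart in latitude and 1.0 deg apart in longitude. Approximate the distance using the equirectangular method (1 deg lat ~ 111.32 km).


dlat_km = 2.1 * 111.32 = 233.772
dlon_km = 1.0 * 111.32 * cos(21) ≈ 103.926
dist = sqrt(233.772^2 + 103.926^2) ≈ 255.8 km

255.8 km


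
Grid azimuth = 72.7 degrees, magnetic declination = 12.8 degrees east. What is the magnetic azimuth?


magnetic azimuth = grid azimuth - declination (east +ve)
mag_az = 72.7 - 12.8 = 59.9 degrees

59.9 degrees


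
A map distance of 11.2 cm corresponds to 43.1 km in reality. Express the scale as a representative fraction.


ground = 43.1 km = 4310000 cm; RF denominator = ground / map = 4310000 / 11.2 ≈ 384821; RF = 1:384821

1:384821


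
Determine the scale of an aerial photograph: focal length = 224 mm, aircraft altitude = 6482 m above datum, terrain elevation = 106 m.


scale = f / (H - h) = 224 mm / 6376 m = 224 / 6376000 = 1:28464

1:28464


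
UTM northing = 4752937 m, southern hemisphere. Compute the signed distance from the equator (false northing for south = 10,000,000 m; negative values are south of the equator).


For southern: actual = 4752937 - 10000000 = -5247063 m

-5247063 m


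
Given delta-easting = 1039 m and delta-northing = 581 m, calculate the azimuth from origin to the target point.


az = atan2(1039, 581) = 60.8 deg
adjusted to 0-360: 60.8 degrees

60.8 degrees


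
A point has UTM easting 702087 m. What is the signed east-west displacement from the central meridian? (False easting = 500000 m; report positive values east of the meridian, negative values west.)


displacement = 702087 - 500000 = 202087 m

202087 m


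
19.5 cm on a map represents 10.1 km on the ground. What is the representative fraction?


ground = 10.1 km = 1010000 cm; RF denominator = ground / map = 1010000 / 19.5 ≈ 51795; RF = 1:51795

1:51795


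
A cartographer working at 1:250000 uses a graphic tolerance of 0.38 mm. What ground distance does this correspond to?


ground = 0.38 mm * 250000 / 1000 = 95.0 m

95.0 m


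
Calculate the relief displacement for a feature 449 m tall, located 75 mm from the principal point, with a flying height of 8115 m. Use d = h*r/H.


d = h * r / H = 449 * 75 / 8115 = 4.15 mm

4.15 mm


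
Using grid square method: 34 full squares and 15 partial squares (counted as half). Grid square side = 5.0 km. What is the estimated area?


effective squares = 34 + 15 * 0.5 = 41.5
area = 41.5 * 25.0 = 1037.5 km^2

1037.5 km^2


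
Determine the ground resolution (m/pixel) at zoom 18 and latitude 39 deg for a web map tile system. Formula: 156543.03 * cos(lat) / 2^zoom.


res = 156543.03 * cos(39) / 2^18 = 156543.03 * 0.77714596 / 262144 = 0.46 m/pixel

0.46 m/pixel


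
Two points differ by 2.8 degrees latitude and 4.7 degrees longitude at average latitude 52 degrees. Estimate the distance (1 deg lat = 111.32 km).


dlat_km = 2.8 * 111.32 = 311.696
dlon_km = 4.7 * 111.32 * cos(52) ≈ 322.117
dist = sqrt(311.696^2 + 322.117^2) ≈ 448.2 km

448.2 km


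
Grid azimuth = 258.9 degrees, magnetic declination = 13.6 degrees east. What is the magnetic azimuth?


magnetic azimuth = grid azimuth - declination (east +ve)
mag_az = 258.9 - 13.6 = 245.3 degrees

245.3 degrees


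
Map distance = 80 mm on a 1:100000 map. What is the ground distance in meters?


ground = 80 mm * 100000 / 1000 = 8000.0 m

8000.0 m


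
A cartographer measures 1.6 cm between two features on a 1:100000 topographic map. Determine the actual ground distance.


ground = 1.6 cm * 100000 / 100 = 1600.0 m = 1.6 km

1.6 km


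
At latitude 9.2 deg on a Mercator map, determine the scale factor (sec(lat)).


SF = 1 / cos(9.2) = 1 / 0.987136 = 1.013

1.013


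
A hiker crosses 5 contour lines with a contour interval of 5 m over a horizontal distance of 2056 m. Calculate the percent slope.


elevation change = 5 * 5 = 25 m
slope = 25 / 2056 * 100 = 1.2%

1.2%


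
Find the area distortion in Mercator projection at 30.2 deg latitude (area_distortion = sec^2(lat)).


area_distortion = 1/cos^2(30.2) = 1.339

1.339


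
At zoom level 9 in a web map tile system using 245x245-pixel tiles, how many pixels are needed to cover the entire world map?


tiles per axis = 2^9 = 512
total tiles = 512^2 = 262144
pixels per axis = 512 * 245 = 125440
total pixels = 125440^2 = 15735193600

15735193600 pixels


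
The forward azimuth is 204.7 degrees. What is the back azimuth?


back azimuth = (204.7 + 180) mod 360 = 24.7 degrees

24.7 degrees


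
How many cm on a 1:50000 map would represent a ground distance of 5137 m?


map_cm = 5137 * 100 / 50000 = 10.274 cm ≈ 10.27 cm

10.27 cm


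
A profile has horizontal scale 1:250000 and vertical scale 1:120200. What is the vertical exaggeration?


VE = horizontal_scale / vertical_scale = 250000 / 120200 ≈ 2.1

2.1x


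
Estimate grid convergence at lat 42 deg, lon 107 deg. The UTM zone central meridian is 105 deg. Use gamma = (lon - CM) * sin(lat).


gamma = (107 - 105) * sin(42) = 2 * 0.669131 = 1.338 degrees

1.338 degrees


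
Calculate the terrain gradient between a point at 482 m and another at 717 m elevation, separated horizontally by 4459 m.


gradient = (717 - 482) / 4459 = 235 / 4459 = 0.0527

0.0527


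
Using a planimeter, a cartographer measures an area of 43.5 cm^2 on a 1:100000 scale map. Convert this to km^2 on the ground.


ground_area = 43.5 * (100000/100)^2 = 43500000.0 m^2 = 43.5 km^2

43.5 km^2


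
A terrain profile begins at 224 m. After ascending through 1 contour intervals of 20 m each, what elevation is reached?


elevation = 224 + 1 * 20 = 244 m

244 m


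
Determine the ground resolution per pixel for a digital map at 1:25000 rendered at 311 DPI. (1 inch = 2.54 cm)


pixel_cm = 2.54 / 311 ≈ 0.008167 cm
ground = pixel_cm * 25000 / 100 = 2.54 * 25000 / (311 * 100) = 63500 / 31100 ≈ 2.04 m

2.04 m


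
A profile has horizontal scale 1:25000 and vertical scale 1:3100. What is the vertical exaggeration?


VE = horizontal_scale / vertical_scale = 25000 / 3100 ≈ 8.1

8.1x


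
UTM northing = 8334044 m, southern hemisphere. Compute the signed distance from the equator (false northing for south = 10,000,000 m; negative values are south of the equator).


For southern: actual = 8334044 - 10000000 = -1665956 m

-1665956 m


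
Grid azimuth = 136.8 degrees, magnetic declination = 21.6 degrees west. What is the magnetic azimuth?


magnetic azimuth = grid azimuth - declination (east +ve)
mag_az = 136.8 - -21.6 = 158.4 degrees

158.4 degrees


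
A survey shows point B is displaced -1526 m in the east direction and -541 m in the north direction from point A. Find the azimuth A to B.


az = atan2(-1526, -541) = -109.5 deg
adjusted to 0-360: 250.5 degrees

250.5 degrees


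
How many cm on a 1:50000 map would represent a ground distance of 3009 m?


map_cm = 3009 * 100 / 50000 = 6.018 cm ≈ 6.02 cm

6.02 cm


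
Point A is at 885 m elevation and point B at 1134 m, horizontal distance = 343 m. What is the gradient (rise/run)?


gradient = (1134 - 885) / 343 = 249 / 343 = 0.7259

0.7259


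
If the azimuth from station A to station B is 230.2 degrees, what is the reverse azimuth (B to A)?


back azimuth = (230.2 + 180) mod 360 = 50.2 degrees

50.2 degrees


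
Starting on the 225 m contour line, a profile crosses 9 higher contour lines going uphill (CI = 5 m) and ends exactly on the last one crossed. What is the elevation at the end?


elevation = 225 + 9 * 5 = 270 m

270 m


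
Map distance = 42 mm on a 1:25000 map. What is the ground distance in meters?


ground = 42 mm * 25000 / 1000 = 1050.0 m

1050.0 m


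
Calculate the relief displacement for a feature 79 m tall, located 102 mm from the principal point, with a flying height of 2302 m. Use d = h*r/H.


d = h * r / H = 79 * 102 / 2302 = 3.5 mm

3.5 mm


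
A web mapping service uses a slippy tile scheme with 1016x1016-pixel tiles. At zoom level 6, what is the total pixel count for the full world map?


tiles per axis = 2^6 = 64
total tiles = 64^2 = 4096
pixels per axis = 64 * 1016 = 65024
total pixels = 65024^2 = 4228120576

4228120576 pixels


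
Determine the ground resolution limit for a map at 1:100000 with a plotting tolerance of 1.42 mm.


ground = 1.42 mm * 100000 / 1000 = 142.0 m

142.0 m


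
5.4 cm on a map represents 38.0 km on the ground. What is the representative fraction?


ground = 38.0 km = 3800000 cm; RF denominator = ground / map = 3800000 / 5.4 ≈ 703704; RF = 1:703704

1:703704


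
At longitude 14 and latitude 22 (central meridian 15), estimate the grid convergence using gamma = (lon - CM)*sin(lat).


gamma = (14 - 15) * sin(22) = -1 * 0.374607 = -0.375 degrees

-0.375 degrees


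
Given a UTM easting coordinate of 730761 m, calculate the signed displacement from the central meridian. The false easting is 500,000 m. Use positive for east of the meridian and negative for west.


displacement = 730761 - 500000 = 230761 m

230761 m


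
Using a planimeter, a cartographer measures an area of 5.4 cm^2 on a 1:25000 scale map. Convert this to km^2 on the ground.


ground_area = 5.4 * (25000/100)^2 = 337500.0 m^2 = 0.3375 km^2 ≈ 0.338 km^2

0.338 km^2


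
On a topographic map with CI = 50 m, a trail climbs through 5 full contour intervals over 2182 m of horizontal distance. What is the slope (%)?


elevation change = 5 * 50 = 250 m
slope = 250 / 2182 * 100 = 11.5%

11.5%


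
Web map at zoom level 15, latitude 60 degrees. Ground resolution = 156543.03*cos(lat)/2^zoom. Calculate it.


res = 156543.03 * cos(60) / 2^15 = 156543.03 * 0.5 / 32768 = 2.39 m/pixel

2.39 m/pixel


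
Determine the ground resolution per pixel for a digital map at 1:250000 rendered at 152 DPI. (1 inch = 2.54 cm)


pixel_cm = 2.54 / 152 ≈ 0.016711 cm
ground = pixel_cm * 250000 / 100 = 2.54 * 250000 / (152 * 100) = 635000 / 15200 ≈ 41.78 m

41.78 m


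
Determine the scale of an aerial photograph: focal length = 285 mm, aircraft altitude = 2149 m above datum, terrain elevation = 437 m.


scale = f / (H - h) = 285 mm / 1712 m = 285 / 1712000 = 1:6007

1:6007


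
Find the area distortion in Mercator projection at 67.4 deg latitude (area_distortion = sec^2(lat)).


area_distortion = 1/cos^2(67.4) = 6.771

6.771


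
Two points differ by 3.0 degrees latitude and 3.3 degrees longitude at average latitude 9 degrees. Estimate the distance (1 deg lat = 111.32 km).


dlat_km = 3.0 * 111.32 = 333.96
dlon_km = 3.3 * 111.32 * cos(9) ≈ 362.833
dist = sqrt(333.96^2 + 362.833^2) ≈ 493.1 km

493.1 km


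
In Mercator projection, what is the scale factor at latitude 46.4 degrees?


SF = 1 / cos(46.4) = 1 / 0.68962 = 1.45

1.45


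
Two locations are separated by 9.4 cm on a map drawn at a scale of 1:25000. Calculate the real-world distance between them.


ground = 9.4 cm * 25000 / 100 = 2350.0 m = 2.35 km

2.35 km


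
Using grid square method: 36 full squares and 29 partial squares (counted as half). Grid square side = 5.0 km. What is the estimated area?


effective squares = 36 + 29 * 0.5 = 50.5
area = 50.5 * 25.0 = 1262.5 km^2

1262.5 km^2


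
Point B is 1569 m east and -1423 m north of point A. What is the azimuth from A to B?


az = atan2(1569, -1423) = 132.2 deg
adjusted to 0-360: 132.2 degrees

132.2 degrees


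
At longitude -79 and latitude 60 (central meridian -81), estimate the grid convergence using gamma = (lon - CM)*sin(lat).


gamma = (-79 - -81) * sin(60) = 2 * 0.866025 = 1.732 degrees

1.732 degrees


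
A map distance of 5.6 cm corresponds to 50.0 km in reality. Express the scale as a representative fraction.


ground = 50.0 km = 5000000 cm; RF denominator = ground / map = 5000000 / 5.6 ≈ 892857; RF = 1:892857

1:892857


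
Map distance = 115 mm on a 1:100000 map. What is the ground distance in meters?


ground = 115 mm * 100000 / 1000 = 11500.0 m

11500.0 m


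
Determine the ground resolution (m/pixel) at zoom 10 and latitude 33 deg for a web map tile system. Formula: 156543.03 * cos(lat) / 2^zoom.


res = 156543.03 * cos(33) / 2^10 = 156543.03 * 0.83867057 / 1024 = 128.21 m/pixel

128.21 m/pixel


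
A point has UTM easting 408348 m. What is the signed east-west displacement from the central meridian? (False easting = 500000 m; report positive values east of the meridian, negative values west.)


displacement = 408348 - 500000 = -91652 m

-91652 m


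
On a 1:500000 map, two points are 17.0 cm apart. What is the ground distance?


ground = 17.0 cm * 500000 / 100 = 85000.0 m = 85.0 km

85.0 km


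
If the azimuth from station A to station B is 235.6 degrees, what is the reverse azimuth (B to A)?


back azimuth = (235.6 + 180) mod 360 = 55.6 degrees

55.6 degrees


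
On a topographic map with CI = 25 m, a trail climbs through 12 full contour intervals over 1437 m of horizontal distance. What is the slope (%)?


elevation change = 12 * 25 = 300 m
slope = 300 / 1437 * 100 = 20.9%

20.9%


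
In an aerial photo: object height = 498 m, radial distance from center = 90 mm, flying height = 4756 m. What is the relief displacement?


d = h * r / H = 498 * 90 / 4756 = 9.42 mm

9.42 mm


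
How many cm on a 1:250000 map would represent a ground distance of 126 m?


map_cm = 126 * 100 / 250000 = 0.0504 cm ≈ 0.05 cm

0.05 cm


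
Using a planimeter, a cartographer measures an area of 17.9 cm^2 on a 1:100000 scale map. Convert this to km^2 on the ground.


ground_area = 17.9 * (100000/100)^2 = 17900000.0 m^2 = 17.9 km^2

17.9 km^2


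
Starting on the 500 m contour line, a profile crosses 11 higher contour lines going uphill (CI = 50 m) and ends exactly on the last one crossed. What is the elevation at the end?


elevation = 500 + 11 * 50 = 1050 m

1050 m


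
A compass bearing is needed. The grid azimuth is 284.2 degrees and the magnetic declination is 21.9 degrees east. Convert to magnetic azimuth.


magnetic azimuth = grid azimuth - declination (east +ve)
mag_az = 284.2 - 21.9 = 262.3 degrees

262.3 degrees


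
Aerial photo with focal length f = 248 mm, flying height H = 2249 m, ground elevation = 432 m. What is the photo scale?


scale = f / (H - h) = 248 mm / 1817 m = 248 / 1817000 = 1:7327

1:7327


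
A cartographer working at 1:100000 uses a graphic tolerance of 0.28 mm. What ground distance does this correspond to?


ground = 0.28 mm * 100000 / 1000 = 28.0 m

28.0 m


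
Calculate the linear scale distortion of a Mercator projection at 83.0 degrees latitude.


SF = 1 / cos(83.0) = 1 / 0.121869 = 8.206

8.206


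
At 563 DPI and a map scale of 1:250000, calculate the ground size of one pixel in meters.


pixel_cm = 2.54 / 563 ≈ 0.004512 cm
ground = pixel_cm * 250000 / 100 = 2.54 * 250000 / (563 * 100) = 635000 / 56300 ≈ 11.28 m

11.28 m


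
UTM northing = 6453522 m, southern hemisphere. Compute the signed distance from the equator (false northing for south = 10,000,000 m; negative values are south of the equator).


For southern: actual = 6453522 - 10000000 = -3546478 m

-3546478 m


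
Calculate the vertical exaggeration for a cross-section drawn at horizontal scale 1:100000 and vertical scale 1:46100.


VE = horizontal_scale / vertical_scale = 100000 / 46100 ≈ 2.2

2.2x


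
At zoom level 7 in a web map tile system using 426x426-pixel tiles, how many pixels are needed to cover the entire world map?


tiles per axis = 2^7 = 128
total tiles = 128^2 = 16384
pixels per axis = 128 * 426 = 54528
total pixels = 54528^2 = 2973302784

2973302784 pixels


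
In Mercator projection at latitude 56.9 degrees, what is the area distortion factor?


area_distortion = 1/cos^2(56.9) = 3.353

3.353


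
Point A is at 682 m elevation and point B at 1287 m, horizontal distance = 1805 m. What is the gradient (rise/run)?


gradient = (1287 - 682) / 1805 = 605 / 1805 = 0.3352

0.3352


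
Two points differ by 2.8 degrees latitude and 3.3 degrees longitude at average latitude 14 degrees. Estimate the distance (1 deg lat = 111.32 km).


dlat_km = 2.8 * 111.32 = 311.696
dlon_km = 3.3 * 111.32 * cos(14) ≈ 356.444
dist = sqrt(311.696^2 + 356.444^2) ≈ 473.5 km

473.5 km


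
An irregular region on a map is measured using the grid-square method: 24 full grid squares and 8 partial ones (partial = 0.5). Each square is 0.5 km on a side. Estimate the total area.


effective squares = 24 + 8 * 0.5 = 28.0
area = 28.0 * 0.25 = 7.0 km^2

7.0 km^2


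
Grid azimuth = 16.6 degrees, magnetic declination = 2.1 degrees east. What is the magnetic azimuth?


magnetic azimuth = grid azimuth - declination (east +ve)
mag_az = 16.6 - 2.1 = 14.5 degrees

14.5 degrees


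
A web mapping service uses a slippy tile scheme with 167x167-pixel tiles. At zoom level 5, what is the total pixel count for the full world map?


tiles per axis = 2^5 = 32
total tiles = 32^2 = 1024
pixels per axis = 32 * 167 = 5344
total pixels = 5344^2 = 28558336

28558336 pixels


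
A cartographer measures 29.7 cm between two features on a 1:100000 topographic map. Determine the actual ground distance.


ground = 29.7 cm * 100000 / 100 = 29700.0 m = 29.7 km

29.7 km


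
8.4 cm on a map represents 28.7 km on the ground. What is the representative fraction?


ground = 28.7 km = 2870000 cm; RF denominator = ground / map = 2870000 / 8.4 ≈ 341667; RF = 1:341667

1:341667


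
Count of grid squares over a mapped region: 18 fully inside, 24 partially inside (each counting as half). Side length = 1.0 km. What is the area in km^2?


effective squares = 18 + 24 * 0.5 = 30.0
area = 30.0 * 1.0 = 30.0 km^2

30.0 km^2


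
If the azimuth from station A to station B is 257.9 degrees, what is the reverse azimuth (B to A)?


back azimuth = (257.9 + 180) mod 360 = 77.9 degrees

77.9 degrees


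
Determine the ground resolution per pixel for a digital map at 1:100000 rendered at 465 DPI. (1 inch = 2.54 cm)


pixel_cm = 2.54 / 465 ≈ 0.005462 cm
ground = pixel_cm * 100000 / 100 = 2.54 * 100000 / (465 * 100) = 254000 / 46500 ≈ 5.46 m

5.46 m


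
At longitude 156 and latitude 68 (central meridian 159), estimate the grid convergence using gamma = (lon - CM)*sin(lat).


gamma = (156 - 159) * sin(68) = -3 * 0.927184 = -2.782 degrees

-2.782 degrees


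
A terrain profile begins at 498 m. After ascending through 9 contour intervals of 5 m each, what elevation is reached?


elevation = 498 + 9 * 5 = 543 m

543 m


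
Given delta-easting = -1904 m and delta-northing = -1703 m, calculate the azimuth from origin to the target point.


az = atan2(-1904, -1703) = -131.8 deg
adjusted to 0-360: 228.2 degrees

228.2 degrees


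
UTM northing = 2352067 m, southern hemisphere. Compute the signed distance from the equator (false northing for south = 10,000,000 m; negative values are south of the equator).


For southern: actual = 2352067 - 10000000 = -7647933 m

-7647933 m
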